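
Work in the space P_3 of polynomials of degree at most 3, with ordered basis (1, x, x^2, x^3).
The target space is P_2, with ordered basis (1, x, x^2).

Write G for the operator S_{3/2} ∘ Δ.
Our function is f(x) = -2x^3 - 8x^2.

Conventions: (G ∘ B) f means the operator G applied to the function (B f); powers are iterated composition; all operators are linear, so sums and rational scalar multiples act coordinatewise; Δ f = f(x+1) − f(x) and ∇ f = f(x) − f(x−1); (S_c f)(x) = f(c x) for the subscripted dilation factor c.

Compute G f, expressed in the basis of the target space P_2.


Δ f = -6x^2 - 22x - 10
S_{3/2} Δ f = -(27/2)x^2 - 33x - 10

the result is g(x) = -(27/2)x^2 - 33x - 10


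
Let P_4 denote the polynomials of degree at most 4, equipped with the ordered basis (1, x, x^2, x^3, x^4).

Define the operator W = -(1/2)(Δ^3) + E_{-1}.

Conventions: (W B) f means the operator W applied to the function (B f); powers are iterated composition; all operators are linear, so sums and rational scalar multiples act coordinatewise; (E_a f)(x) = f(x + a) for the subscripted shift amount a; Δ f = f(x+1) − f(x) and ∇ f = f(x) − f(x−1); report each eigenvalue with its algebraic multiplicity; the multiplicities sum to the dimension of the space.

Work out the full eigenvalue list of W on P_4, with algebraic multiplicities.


λ = 1 (multiplicity 5)

image of 1: 1
image of x: x - 1
image of x^2: x^2 - 2x + 1
image of x^3: x^3 - 3x^2 + 3x - 4
image of x^4: x^4 - 4x^3 + 6x^2 - 16x - 17
the matrix is upper triangular; its diagonal is (1, 1, 1, 1, 1)
for a triangular matrix the eigenvalues are the diagonal entries, with algebraic multiplicity their repetition count


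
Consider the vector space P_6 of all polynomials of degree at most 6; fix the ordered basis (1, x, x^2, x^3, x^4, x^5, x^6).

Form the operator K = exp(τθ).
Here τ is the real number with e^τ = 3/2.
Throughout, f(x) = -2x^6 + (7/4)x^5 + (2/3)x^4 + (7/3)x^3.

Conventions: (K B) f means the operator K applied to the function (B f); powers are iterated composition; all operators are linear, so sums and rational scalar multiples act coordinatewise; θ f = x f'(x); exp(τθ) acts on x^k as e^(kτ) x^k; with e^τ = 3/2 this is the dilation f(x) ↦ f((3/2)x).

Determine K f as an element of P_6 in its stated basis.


exp(τθ) x^k = e^(kτ) x^k; with e^τ = 3/2 this sends x^k to (3/2)^k x^k
x^3 ↦ 27/8 x^3
x^4 ↦ 81/16 x^4
x^5 ↦ 243/32 x^5
x^6 ↦ 729/64 x^6
applying this coordinatewise to f: exp(τθ) f = -(729/32)x^6 + (1701/128)x^5 + (27/8)x^4 + (63/8)x^3

the image equals g(x) = -(729/32)x^6 + (1701/128)x^5 + (27/8)x^4 + (63/8)x^3


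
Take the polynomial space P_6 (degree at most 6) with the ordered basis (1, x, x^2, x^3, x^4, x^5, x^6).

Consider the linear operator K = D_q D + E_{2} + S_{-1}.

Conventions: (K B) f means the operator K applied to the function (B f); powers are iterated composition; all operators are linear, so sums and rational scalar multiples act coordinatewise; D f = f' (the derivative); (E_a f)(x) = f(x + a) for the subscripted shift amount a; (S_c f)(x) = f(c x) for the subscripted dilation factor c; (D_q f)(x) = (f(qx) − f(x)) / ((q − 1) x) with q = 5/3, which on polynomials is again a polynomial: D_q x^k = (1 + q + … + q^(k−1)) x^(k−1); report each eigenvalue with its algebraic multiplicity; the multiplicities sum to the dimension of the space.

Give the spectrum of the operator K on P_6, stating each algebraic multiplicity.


image of 1: 2
image of x: 2
image of x^2: 2x^2 + 4x + 6
image of x^3: 6x^2 + 20x + 8
image of x^4: 2x^4 + 8x^3 + (412/9)x^2 + 32x + 16
image of x^5: 10x^4 + (2440/27)x^3 + 80x^2 + 80x + 32
image of x^6: 2x^6 + 12x^5 + (4502/27)x^4 + 160x^3 + 240x^2 + 192x + 64
the matrix is upper triangular; its diagonal is (2, 0, 2, 0, 2, 0, 2)
for a triangular matrix the eigenvalues are the diagonal entries, with algebraic multiplicity their repetition count

λ = 0 (multiplicity 3), λ = 2 (multiplicity 4)


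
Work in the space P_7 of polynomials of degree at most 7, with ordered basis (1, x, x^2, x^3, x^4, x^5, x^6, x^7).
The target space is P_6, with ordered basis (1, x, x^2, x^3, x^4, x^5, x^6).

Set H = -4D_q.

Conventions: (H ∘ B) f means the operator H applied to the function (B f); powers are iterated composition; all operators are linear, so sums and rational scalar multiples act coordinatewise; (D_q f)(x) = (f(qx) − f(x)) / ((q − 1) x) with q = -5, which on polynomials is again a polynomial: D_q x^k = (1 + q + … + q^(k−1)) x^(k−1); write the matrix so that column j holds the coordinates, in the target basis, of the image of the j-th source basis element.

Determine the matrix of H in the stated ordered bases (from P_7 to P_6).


the matrix is [[0, -4, 0, 0, 0, 0, 0, 0]; [0, 0, 16, 0, 0, 0, 0, 0]; [0, 0, 0, -84, 0, 0, 0, 0]; [0, 0, 0, 0, 416, 0, 0, 0]; [0, 0, 0, 0, 0, -2084, 0, 0]; [0, 0, 0, 0, 0, 0, 10416, 0]; [0, 0, 0, 0, 0, 0, 0, -52084]] (rows listed top to bottom)

image of 1: 0
image of x: -4
image of x^2: 16x
image of x^3: -84x^2
image of x^4: 416x^3
image of x^5: -2084x^4
image of x^6: 10416x^5
image of x^7: -52084x^6
each image's coordinates form column j of the matrix


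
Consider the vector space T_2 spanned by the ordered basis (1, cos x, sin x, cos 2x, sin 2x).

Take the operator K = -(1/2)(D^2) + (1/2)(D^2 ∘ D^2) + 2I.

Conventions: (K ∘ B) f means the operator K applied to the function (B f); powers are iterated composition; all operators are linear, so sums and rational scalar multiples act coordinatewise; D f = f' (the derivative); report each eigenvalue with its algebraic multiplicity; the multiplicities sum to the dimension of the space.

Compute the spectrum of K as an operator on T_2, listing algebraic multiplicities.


λ = 2 (multiplicity 1), λ = 3 (multiplicity 2), λ = 12 (multiplicity 2)

image of 1: 2
image of cos x: 3cos x
image of sin x: 3sin x
image of cos 2x: 12cos 2x
image of sin 2x: 12sin 2x
the matrix is diagonal; its diagonal is (2, 3, 3, 12, 12)
for a triangular matrix the eigenvalues are the diagonal entries, with algebraic multiplicity their repetition count


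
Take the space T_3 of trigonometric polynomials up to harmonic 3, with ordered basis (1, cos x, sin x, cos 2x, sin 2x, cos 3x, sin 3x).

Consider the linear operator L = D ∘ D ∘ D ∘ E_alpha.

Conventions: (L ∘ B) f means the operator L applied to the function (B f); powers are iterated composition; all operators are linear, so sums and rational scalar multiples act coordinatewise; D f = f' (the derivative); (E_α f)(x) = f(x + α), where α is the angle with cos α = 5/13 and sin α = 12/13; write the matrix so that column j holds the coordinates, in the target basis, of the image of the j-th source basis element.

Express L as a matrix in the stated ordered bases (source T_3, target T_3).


the matrix is [[0, 0, 0, 0, 0, 0, 0]; [0, 12/13, -5/13, 0, 0, 0, 0]; [0, 5/13, 12/13, 0, 0, 0, 0]; [0, 0, 0, 960/169, 952/169, 0, 0]; [0, 0, 0, -952/169, 960/169, 0, 0]; [0, 0, 0, 0, 0, -22356/2197, 54945/2197]; [0, 0, 0, 0, 0, -54945/2197, -22356/2197]] (rows listed top to bottom)

image of 1: 0
image of cos x: (12/13)cos x + (5/13)sin x
image of sin x: -(5/13)cos x + (12/13)sin x
image of cos 2x: (960/169)cos 2x - (952/169)sin 2x
image of sin 2x: (952/169)cos 2x + (960/169)sin 2x
image of cos 3x: -(22356/2197)cos 3x - (54945/2197)sin 3x
image of sin 3x: (54945/2197)cos 3x - (22356/2197)sin 3x
each image's coordinates form column j of the matrix


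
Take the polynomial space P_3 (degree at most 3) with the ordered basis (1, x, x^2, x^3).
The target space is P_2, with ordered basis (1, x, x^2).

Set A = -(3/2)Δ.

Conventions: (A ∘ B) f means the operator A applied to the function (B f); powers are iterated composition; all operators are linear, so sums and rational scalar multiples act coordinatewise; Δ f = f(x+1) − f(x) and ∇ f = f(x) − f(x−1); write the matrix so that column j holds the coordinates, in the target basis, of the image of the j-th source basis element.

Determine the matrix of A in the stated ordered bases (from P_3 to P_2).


the matrix is [[0, -3/2, -3/2, -3/2]; [0, 0, -3, -9/2]; [0, 0, 0, -9/2]] (rows listed top to bottom)

image of 1: 0
image of x: -3/2
image of x^2: -3x - 3/2
image of x^3: -(9/2)x^2 - (9/2)x - 3/2
each image's coordinates form column j of the matrix


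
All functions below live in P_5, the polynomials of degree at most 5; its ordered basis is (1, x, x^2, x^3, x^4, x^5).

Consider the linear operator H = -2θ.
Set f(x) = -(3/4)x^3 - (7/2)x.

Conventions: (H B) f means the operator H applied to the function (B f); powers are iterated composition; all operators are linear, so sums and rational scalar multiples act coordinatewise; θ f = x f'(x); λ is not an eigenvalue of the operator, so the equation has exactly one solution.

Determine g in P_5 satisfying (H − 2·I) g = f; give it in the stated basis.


g(x) = (3/32)x^3 + (7/8)x

write g with unknown coordinates in the stated basis and equate coefficients in (H − 2·I) g = f
solving from the highest basis element down gives g = (3/32)x^3 + (7/8)x
check: H g = -(9/16)x^3 - (7/4)x
so H g − 2·g = -(3/4)x^3 - (7/2)x = f ✓


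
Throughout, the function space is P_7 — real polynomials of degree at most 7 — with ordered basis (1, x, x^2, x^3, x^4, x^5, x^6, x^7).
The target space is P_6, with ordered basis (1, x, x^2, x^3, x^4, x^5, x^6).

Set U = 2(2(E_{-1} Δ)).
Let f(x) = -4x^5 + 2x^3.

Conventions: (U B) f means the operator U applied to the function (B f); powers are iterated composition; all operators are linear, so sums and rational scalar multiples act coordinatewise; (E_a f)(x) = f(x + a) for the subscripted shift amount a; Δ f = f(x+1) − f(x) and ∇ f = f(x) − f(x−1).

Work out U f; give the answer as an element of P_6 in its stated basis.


Δ f = -20x^4 - 40x^3 - 34x^2 - 14x - 2
E_{-1} Δ f = -20x^4 + 40x^3 - 34x^2 + 14x - 2
(2(E_{-1} Δ)) f = -40x^4 + 80x^3 - 68x^2 + 28x - 4
(2(2(E_{-1} Δ))) f = -80x^4 + 160x^3 - 136x^2 + 56x - 8

the image equals g(x) = -80x^4 + 160x^3 - 136x^2 + 56x - 8


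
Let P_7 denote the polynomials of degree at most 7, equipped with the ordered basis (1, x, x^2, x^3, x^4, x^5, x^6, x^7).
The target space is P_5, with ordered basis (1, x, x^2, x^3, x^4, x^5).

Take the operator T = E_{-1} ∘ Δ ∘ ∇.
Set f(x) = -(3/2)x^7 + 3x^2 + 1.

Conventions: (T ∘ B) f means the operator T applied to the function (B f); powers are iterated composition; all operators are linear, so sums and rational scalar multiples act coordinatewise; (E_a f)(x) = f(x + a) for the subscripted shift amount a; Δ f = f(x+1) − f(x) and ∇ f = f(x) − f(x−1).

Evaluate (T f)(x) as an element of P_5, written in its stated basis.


∇ f = -(21/2)x^6 + (63/2)x^5 - (105/2)x^4 + (105/2)x^3 - (63/2)x^2 + (33/2)x - 9/2
Δ ∇ f = -63x^5 - 105x^3 - 21x + 6
E_{-1} Δ ∇ f = -63x^5 + 315x^4 - 735x^3 + 945x^2 - 651x + 195

the image equals g(x) = -63x^5 + 315x^4 - 735x^3 + 945x^2 - 651x + 195


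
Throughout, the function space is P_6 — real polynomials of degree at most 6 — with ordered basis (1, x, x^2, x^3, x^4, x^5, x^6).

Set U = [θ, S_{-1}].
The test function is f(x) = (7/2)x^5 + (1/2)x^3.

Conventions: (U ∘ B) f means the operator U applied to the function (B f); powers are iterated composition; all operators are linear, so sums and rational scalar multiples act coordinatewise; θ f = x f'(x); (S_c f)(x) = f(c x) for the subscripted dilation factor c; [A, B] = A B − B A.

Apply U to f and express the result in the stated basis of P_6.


the result is g(x) = 0

S_{-1} f = -(7/2)x^5 - (1/2)x^3
θ S_{-1} f = -(35/2)x^5 - (3/2)x^3
θ f = (35/2)x^5 + (3/2)x^3
S_{-1} θ f = -(35/2)x^5 - (3/2)x^3
[θ, S_{-1}] f = 0


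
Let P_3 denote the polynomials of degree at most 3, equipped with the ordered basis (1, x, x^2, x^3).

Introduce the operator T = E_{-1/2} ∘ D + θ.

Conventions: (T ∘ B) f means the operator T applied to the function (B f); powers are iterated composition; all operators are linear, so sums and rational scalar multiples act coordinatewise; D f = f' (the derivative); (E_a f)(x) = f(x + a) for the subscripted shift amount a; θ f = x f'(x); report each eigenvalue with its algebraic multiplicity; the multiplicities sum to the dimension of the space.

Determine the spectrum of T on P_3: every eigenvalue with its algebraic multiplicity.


λ = 0 (multiplicity 1), λ = 1 (multiplicity 1), λ = 2 (multiplicity 1), λ = 3 (multiplicity 1)

image of 1: 0
image of x: x + 1
image of x^2: 2x^2 + 2x - 1
image of x^3: 3x^3 + 3x^2 - 3x + 3/4
the matrix is upper triangular; its diagonal is (0, 1, 2, 3)
for a triangular matrix the eigenvalues are the diagonal entries, with algebraic multiplicity their repetition count


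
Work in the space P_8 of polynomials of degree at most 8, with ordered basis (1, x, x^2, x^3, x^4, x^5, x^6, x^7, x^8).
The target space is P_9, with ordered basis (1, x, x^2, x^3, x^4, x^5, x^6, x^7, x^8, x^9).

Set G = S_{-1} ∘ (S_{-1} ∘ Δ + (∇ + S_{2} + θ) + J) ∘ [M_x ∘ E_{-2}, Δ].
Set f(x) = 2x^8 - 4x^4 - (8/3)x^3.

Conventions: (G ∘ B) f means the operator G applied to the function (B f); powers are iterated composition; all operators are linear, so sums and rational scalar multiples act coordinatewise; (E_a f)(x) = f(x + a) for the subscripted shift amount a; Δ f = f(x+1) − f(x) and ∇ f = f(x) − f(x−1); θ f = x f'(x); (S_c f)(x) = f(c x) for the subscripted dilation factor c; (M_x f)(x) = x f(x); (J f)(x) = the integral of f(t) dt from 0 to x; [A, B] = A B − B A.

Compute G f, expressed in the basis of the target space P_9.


Δ f = 16x^7 + 56x^6 + 112x^5 + 140x^4 + 96x^3 + 24x^2 - 8x - 14/3
E_{-2} Δ f = 16x^7 - 168x^6 + 784x^5 - 2100x^4 + 3456x^3 - 3464x^2 + 1944x - 1406/3
M_x E_{-2} Δ f = 16x^8 - 168x^7 + 784x^6 - 2100x^5 + 3456x^4 - 3464x^3 + 1944x^2 - (1406/3)x
E_{-2} f = 2x^8 - 32x^7 + 224x^6 - 896x^5 + 2236x^4 - (10664/3)x^3 + 3504x^2 - 1952x + 1408/3
M_x E_{-2} f = 2x^9 - 32x^8 + 224x^7 - 896x^6 + 2236x^5 - (10664/3)x^4 + 3504x^3 - 1952x^2 + (1408/3)x
Δ (M_x ∘ E_{-2}) f = 18x^8 - 184x^7 + 840x^6 - 2212x^5 + 3592x^4 - (10688/3)x^3 + 1984x^2 - (1430/3)x + 2/3
[M_x ∘ E_{-2}, Δ] f = -2x^8 + 16x^7 - 56x^6 + 112x^5 - 136x^4 + (296/3)x^3 - 40x^2 + 8x - 2/3
Δ [M_x ∘ E_{-2}, Δ] f = -16x^7 + 56x^6 - 112x^5 + 140x^4 - 96x^3 + 40x^2 - 8x + 2/3
S_{-1} Δ [M_x ∘ E_{-2}, Δ] f = 16x^7 + 56x^6 + 112x^5 + 140x^4 + 96x^3 + 40x^2 + 8x + 2/3
∇ [M_x ∘ E_{-2}, Δ] f = -16x^7 + 168x^6 - 784x^5 + 2100x^4 - 3456x^3 + 3464x^2 - 1944x + 1406/3
S_{2} [M_x ∘ E_{-2}, Δ] f = -512x^8 + 2048x^7 - 3584x^6 + 3584x^5 - 2176x^4 + (2368/3)x^3 - 160x^2 + 16x - 2/3
θ [M_x ∘ E_{-2}, Δ] f = -16x^8 + 112x^7 - 336x^6 + 560x^5 - 544x^4 + 296x^3 - 80x^2 + 8x
(∇ + S_{2} + θ) [M_x ∘ E_{-2}, Δ] f = -528x^8 + 2144x^7 - 3752x^6 + 3360x^5 - 620x^4 - (7112/3)x^3 + 3224x^2 - 1920x + 468
J [M_x ∘ E_{-2}, Δ] f = -(2/9)x^9 + 2x^8 - 8x^7 + (56/3)x^6 - (136/5)x^5 + (74/3)x^4 - (40/3)x^3 + 4x^2 - (2/3)x
(S_{-1} ∘ Δ + (∇ + S_{2} + θ) + J) [M_x ∘ E_{-2}, Δ] f = -(2/9)x^9 - 526x^8 + 2152x^7 - (11032/3)x^6 + (17224/5)x^5 - (1366/3)x^4 - 2288x^3 + 3268x^2 - (5738/3)x + 1406/3
S_{-1} (S_{-1} ∘ Δ + (∇ + S_{2} + θ) + J) [M_x ∘ E_{-2}, Δ] f = (2/9)x^9 - 526x^8 - 2152x^7 - (11032/3)x^6 - (17224/5)x^5 - (1366/3)x^4 + 2288x^3 + 3268x^2 + (5738/3)x + 1406/3

g(x) = (2/9)x^9 - 526x^8 - 2152x^7 - (11032/3)x^6 - (17224/5)x^5 - (1366/3)x^4 + 2288x^3 + 3268x^2 + (5738/3)x + 1406/3


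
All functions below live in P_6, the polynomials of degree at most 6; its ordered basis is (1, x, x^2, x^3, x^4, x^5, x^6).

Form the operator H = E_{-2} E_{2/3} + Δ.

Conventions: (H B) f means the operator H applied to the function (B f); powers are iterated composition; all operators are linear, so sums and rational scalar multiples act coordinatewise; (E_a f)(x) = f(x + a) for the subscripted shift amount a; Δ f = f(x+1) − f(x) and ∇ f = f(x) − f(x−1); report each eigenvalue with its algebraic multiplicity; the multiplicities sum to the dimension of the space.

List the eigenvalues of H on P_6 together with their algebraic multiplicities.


image of 1: 1
image of x: x - 1/3
image of x^2: x^2 - (2/3)x + 25/9
image of x^3: x^3 - x^2 + (25/3)x - 37/27
image of x^4: x^4 - (4/3)x^3 + (50/3)x^2 - (148/27)x + 337/81
image of x^5: x^5 - (5/3)x^4 + (250/9)x^3 - (370/27)x^2 + (1685/81)x - 781/243
image of x^6: x^6 - 2x^5 + (125/3)x^4 - (740/27)x^3 + (1685/27)x^2 - (1562/81)x + 4825/729
the matrix is upper triangular; its diagonal is (1, 1, 1, 1, 1, 1, 1)
for a triangular matrix the eigenvalues are the diagonal entries, with algebraic multiplicity their repetition count

λ = 1 (multiplicity 7)


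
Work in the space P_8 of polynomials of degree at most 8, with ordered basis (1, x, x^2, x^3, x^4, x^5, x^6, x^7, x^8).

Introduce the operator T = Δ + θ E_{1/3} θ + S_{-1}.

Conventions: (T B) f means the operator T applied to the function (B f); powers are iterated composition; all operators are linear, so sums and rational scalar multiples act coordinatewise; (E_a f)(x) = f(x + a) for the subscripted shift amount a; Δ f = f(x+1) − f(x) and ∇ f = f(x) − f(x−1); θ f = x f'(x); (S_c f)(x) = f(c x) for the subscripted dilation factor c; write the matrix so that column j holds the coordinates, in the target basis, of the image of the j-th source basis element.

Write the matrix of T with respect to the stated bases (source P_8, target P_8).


the matrix is [[1, 1, 1, 1, 1, 1, 1, 1, 1]; [0, 0, 10/3, 4, 124/27, 430/81, 166/27, 5152/729, 17560/2187]; [0, 0, 5, 9, 34/3, 370/27, 155/9, 1799/81, 20860/729]; [0, 0, 0, 8, 20, 80/3, 100/3, 1190/27, 4984/81]; [0, 0, 0, 0, 17, 115/3, 55, 1925/27, 7910/81]; [0, 0, 0, 0, 0, 24, 66, 308/3, 3752/27]; [0, 0, 0, 0, 0, 0, 37, 105, 532/3]; [0, 0, 0, 0, 0, 0, 0, 48, 472/3]; [0, 0, 0, 0, 0, 0, 0, 0, 65]] (rows listed top to bottom)

image of 1: 1
image of x: 1
image of x^2: 5x^2 + (10/3)x + 1
image of x^3: 8x^3 + 9x^2 + 4x + 1
image of x^4: 17x^4 + 20x^3 + (34/3)x^2 + (124/27)x + 1
image of x^5: 24x^5 + (115/3)x^4 + (80/3)x^3 + (370/27)x^2 + (430/81)x + 1
image of x^6: 37x^6 + 66x^5 + 55x^4 + (100/3)x^3 + (155/9)x^2 + (166/27)x + 1
image of x^7: 48x^7 + 105x^6 + (308/3)x^5 + (1925/27)x^4 + (1190/27)x^3 + (1799/81)x^2 + (5152/729)x + 1
image of x^8: 65x^8 + (472/3)x^7 + (532/3)x^6 + (3752/27)x^5 + (7910/81)x^4 + (4984/81)x^3 + (20860/729)x^2 + (17560/2187)x + 1
each image's coordinates form column j of the matrix


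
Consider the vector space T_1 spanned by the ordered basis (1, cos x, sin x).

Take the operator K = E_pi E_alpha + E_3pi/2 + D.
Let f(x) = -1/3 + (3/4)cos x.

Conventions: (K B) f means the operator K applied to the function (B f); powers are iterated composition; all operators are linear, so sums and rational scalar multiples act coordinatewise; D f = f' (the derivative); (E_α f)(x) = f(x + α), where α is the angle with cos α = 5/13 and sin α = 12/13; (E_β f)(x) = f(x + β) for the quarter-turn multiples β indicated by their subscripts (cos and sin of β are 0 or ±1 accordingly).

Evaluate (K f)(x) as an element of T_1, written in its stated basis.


the image equals g(x) = -2/3 - (15/52)cos x + (9/13)sin x

E_alpha f = -1/3 + (15/52)cos x - (9/13)sin x
E_pi E_alpha f = -1/3 - (15/52)cos x + (9/13)sin x
E_3pi/2 f = -1/3 + (3/4)sin x
D f = -(3/4)sin x
(E_pi E_alpha + E_3pi/2 + D) f = -2/3 - (15/52)cos x + (9/13)sin x


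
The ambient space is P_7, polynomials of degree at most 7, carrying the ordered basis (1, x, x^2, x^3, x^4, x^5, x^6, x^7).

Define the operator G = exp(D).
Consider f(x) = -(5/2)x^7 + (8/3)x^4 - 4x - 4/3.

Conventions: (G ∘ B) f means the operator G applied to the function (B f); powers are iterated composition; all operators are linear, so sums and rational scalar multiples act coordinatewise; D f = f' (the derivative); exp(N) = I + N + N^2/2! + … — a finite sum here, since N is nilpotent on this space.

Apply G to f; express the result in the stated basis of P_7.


order-1 term: -(35/2)x^6 + (32/3)x^3 - 4
order-2 term: -(105/2)x^5 + 16x^2
order-3 term: -(175/2)x^4 + (32/3)x
order-4 term: -(175/2)x^3 + 8/3
order-5 term: -(105/2)x^2
order-6 term: -(35/2)x
order-7 term: -5/2
the series for exp(D) f terminates at order 7
exp(D) f = -(5/2)x^7 - (35/2)x^6 - (105/2)x^5 - (509/6)x^4 - (461/6)x^3 - (73/2)x^2 - (65/6)x - 31/6

the image equals g(x) = -(5/2)x^7 - (35/2)x^6 - (105/2)x^5 - (509/6)x^4 - (461/6)x^3 - (73/2)x^2 - (65/6)x - 31/6


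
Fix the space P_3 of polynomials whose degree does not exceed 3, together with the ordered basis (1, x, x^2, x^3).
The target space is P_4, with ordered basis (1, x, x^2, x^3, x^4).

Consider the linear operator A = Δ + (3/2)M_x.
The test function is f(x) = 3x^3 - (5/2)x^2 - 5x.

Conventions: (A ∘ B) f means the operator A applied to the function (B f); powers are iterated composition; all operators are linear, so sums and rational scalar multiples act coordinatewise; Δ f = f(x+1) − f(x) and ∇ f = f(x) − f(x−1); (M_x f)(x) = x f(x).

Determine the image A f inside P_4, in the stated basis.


the image equals g(x) = (9/2)x^4 - (15/4)x^3 + (3/2)x^2 + 4x - 9/2

Δ f = 9x^2 + 4x - 9/2
M_x f = 3x^4 - (5/2)x^3 - 5x^2
((3/2)M_x) f = (9/2)x^4 - (15/4)x^3 - (15/2)x^2
(Δ + (3/2)M_x) f = (9/2)x^4 - (15/4)x^3 + (3/2)x^2 + 4x - 9/2


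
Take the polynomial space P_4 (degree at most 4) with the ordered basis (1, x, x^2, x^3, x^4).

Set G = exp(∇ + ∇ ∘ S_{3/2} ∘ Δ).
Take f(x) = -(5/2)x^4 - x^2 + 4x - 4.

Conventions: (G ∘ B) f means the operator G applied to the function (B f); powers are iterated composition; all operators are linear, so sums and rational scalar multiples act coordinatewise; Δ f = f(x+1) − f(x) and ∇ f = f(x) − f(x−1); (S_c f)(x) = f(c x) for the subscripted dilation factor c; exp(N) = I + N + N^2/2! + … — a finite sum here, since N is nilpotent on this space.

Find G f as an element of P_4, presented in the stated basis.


the result is g(x) = -(5/2)x^4 - 10x^3 - (409/4)x^2 - 123x - 1139/8

order-1 term: -10x^3 - (345/4)x^2 + (87/4)x - 21/2
order-2 term: -15x^2 - (555/4)x - 553/8
order-3 term: -10x - 225/4
order-4 term: -5/2
the series for exp(∇ + ∇ ∘ S_{3/2} ∘ Δ) f terminates at order 4
exp(∇ + ∇ ∘ S_{3/2} ∘ Δ) f = -(5/2)x^4 - 10x^3 - (409/4)x^2 - 123x - 1139/8


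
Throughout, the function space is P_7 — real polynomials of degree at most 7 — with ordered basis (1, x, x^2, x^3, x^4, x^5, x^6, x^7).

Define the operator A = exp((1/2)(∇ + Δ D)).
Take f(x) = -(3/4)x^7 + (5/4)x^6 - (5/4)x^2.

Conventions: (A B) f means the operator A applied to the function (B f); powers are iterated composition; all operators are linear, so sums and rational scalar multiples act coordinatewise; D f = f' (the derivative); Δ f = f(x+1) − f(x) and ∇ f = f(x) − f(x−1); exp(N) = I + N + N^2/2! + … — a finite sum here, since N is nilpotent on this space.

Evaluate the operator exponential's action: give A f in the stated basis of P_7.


the result is g(x) = -(3/4)x^7 - (11/8)x^6 - (129/16)x^5 - (1965/32)x^4 - (7265/64)x^3 - (32161/128)x^2 - (99587/256)x - 111679/512

order-1 term: -(21/8)x^6 - (33/8)x^5 - (345/8)x^4 + (85/8)x^3 - (153/8)x^2 + (65/8)x - 1/2
order-2 term: -(63/16)x^5 - 15x^4 - (1695/16)x^3 - (255/2)x^2 - (3411/16)x - 543/16
order-3 term: -(105/32)x^4 - (265/16)x^3 - (3015/32)x^2 - (2325/16)x - 4443/32
order-4 term: -(105/64)x^3 - (555/64)x^2 - (2325/64)x - 2525/64
order-5 term: -(63/128)x^2 - (285/128)x - 165/32
order-6 term: -(21/256)x - 29/128
order-7 term: -3/512
the series for exp((1/2)(∇ + Δ D)) f terminates at order 7
exp((1/2)(∇ + Δ D)) f = -(3/4)x^7 - (11/8)x^6 - (129/16)x^5 - (1965/32)x^4 - (7265/64)x^3 - (32161/128)x^2 - (99587/256)x - 111679/512


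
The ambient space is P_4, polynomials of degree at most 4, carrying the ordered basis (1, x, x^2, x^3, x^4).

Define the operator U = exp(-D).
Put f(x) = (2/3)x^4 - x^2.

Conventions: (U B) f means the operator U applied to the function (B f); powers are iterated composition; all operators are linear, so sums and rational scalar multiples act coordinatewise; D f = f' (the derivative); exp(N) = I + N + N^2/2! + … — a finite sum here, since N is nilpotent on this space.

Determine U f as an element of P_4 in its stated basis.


order-1 term: -(8/3)x^3 + 2x
order-2 term: 4x^2 - 1
order-3 term: -(8/3)x
order-4 term: 2/3
the series for exp(-D) f terminates at order 4
exp(-D) f = (2/3)x^4 - (8/3)x^3 + 3x^2 - (2/3)x - 1/3

g(x) = (2/3)x^4 - (8/3)x^3 + 3x^2 - (2/3)x - 1/3


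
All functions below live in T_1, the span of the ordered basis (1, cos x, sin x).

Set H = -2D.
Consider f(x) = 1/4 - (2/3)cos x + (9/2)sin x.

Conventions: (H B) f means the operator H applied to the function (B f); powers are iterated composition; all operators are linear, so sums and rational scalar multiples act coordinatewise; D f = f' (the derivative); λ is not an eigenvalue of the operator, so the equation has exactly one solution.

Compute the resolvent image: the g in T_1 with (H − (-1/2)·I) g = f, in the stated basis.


write g with unknown coordinates in the stated basis and equate coefficients in (H − (-1/2)·I) g = f
solving from the highest basis element down gives g = 1/2 + (104/51)cos x + (43/51)sin x
check: H g = -(86/51)cos x + (208/51)sin x
so H g − (-1/2)·g = 1/4 - (2/3)cos x + (9/2)sin x = f ✓

g(x) = 1/2 + (104/51)cos x + (43/51)sin x


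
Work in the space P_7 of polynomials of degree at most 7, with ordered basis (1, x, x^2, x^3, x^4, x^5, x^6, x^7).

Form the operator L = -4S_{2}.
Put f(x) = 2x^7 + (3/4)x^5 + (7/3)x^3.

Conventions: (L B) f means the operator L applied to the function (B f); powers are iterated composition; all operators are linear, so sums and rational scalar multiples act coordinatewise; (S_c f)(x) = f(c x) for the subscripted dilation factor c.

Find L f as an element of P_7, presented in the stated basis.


the image equals g(x) = -1024x^7 - 96x^5 - (224/3)x^3

S_{2} f = 256x^7 + 24x^5 + (56/3)x^3
(-4S_{2}) f = -1024x^7 - 96x^5 - (224/3)x^3


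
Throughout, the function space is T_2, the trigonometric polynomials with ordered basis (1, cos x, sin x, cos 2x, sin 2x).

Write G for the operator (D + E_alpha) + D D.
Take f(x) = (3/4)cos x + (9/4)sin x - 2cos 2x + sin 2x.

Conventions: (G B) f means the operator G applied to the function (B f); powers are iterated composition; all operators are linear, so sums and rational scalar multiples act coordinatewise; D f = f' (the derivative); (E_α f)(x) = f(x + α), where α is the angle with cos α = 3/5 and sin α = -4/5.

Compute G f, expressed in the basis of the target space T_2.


g(x) = (3/20)cos x - (21/20)sin x + (48/5)cos 2x - (11/5)sin 2x

D f = (9/4)cos x - (3/4)sin x + 2cos 2x + 4sin 2x
E_alpha f = -(27/20)cos x + (39/20)sin x - (2/5)cos 2x - (11/5)sin 2x
(D + E_alpha) f = (9/10)cos x + (6/5)sin x + (8/5)cos 2x + (9/5)sin 2x
D f = (9/4)cos x - (3/4)sin x + 2cos 2x + 4sin 2x
D D f = -(3/4)cos x - (9/4)sin x + 8cos 2x - 4sin 2x
((D + E_alpha) + D D) f = (3/20)cos x - (21/20)sin x + (48/5)cos 2x - (11/5)sin 2x


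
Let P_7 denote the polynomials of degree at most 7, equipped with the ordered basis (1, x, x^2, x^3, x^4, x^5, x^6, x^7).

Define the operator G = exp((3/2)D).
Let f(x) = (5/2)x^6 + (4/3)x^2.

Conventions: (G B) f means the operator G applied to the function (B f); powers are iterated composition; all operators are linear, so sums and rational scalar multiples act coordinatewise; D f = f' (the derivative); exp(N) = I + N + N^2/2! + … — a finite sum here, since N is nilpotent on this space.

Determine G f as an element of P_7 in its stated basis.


order-1 term: (45/2)x^5 + 4x
order-2 term: (675/8)x^4 + 3
order-3 term: (675/4)x^3
order-4 term: (6075/32)x^2
order-5 term: (3645/32)x
order-6 term: 3645/128
the series for exp((3/2)D) f terminates at order 6
exp((3/2)D) f = (5/2)x^6 + (45/2)x^5 + (675/8)x^4 + (675/4)x^3 + (18353/96)x^2 + (3773/32)x + 4029/128

the result is g(x) = (5/2)x^6 + (45/2)x^5 + (675/8)x^4 + (675/4)x^3 + (18353/96)x^2 + (3773/32)x + 4029/128


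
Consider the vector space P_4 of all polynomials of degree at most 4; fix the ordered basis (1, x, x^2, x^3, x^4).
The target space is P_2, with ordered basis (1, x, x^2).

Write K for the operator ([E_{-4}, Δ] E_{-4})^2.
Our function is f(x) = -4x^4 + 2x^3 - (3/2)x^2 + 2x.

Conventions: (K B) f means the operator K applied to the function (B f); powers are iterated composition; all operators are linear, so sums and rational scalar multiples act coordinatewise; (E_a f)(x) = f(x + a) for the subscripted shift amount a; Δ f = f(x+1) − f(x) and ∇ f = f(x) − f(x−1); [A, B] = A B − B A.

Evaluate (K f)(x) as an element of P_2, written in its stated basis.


the result is g(x) = 0

E_{-4} f = -4x^4 + 66x^3 - (819/2)x^2 + 1134x - 1184
Δ E_{-4} f = -16x^3 + 174x^2 - 637x + 1573/2
E_{-4} Δ E_{-4} f = -16x^3 + 366x^2 - 2797x + 14285/2
E_{-4} E_{-4} f = -4x^4 + 130x^3 - (3171/2)x^2 + 8602x - 17520
Δ E_{-4} E_{-4} f = -16x^3 + 366x^2 - 2797x + 14285/2
[E_{-4}, Δ] E_{-4} f = 0
E_{-4} ([E_{-4}, Δ] E_{-4}) f = 0
Δ E_{-4} ([E_{-4}, Δ] E_{-4}) f = 0
E_{-4} Δ E_{-4} ([E_{-4}, Δ] E_{-4}) f = 0
E_{-4} E_{-4} ([E_{-4}, Δ] E_{-4}) f = 0
Δ E_{-4} E_{-4} ([E_{-4}, Δ] E_{-4}) f = 0
[E_{-4}, Δ] E_{-4} ([E_{-4}, Δ] E_{-4}) f = 0


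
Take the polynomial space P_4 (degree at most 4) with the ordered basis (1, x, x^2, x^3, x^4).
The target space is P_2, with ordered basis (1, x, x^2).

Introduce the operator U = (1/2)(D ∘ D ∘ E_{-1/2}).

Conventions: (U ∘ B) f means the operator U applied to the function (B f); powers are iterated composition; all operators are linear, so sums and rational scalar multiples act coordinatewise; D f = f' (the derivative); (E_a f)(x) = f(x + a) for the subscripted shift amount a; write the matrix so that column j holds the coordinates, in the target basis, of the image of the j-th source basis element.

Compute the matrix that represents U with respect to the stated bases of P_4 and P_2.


the matrix is [[0, 0, 1, -3/2, 3/2]; [0, 0, 0, 3, -6]; [0, 0, 0, 0, 6]] (rows listed top to bottom)

image of 1: 0
image of x: 0
image of x^2: 1
image of x^3: 3x - 3/2
image of x^4: 6x^2 - 6x + 3/2
each image's coordinates form column j of the matrix


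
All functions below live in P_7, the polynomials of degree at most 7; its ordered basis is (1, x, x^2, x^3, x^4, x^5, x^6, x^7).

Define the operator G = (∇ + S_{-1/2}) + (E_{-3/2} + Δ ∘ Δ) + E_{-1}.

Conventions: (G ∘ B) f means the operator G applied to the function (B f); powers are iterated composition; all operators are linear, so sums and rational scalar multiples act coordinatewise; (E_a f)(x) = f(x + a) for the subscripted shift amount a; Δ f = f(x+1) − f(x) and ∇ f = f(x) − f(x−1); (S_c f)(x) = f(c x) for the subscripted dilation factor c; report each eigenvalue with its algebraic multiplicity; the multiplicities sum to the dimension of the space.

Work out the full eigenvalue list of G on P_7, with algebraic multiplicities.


image of 1: 3
image of x: (3/2)x - 3/2
image of x^2: (9/4)x^2 - 3x + 17/4
image of x^3: (15/8)x^3 - (9/2)x^2 + (51/4)x + 21/8
image of x^4: (33/16)x^4 - 6x^3 + (51/2)x^2 + (21/2)x + 305/16
image of x^5: (63/32)x^5 - (15/2)x^4 + (85/2)x^3 + (105/4)x^2 + (1525/16)x + 717/32
image of x^6: (129/64)x^6 - 9x^5 + (255/4)x^4 + (105/2)x^3 + (4575/16)x^2 + (2151/16)x + 4697/64
image of x^7: (255/128)x^7 - (21/2)x^6 + (357/4)x^5 + (735/8)x^4 + (10675/16)x^3 + (15057/32)x^2 + (32879/64)x + 13941/128
the matrix is upper triangular; its diagonal is (3, 3/2, 9/4, 15/8, 33/16, 63/32, 129/64, 255/128)
for a triangular matrix the eigenvalues are the diagonal entries, with algebraic multiplicity their repetition count

λ = 3/2 (multiplicity 1), λ = 15/8 (multiplicity 1), λ = 63/32 (multiplicity 1), λ = 255/128 (multiplicity 1), λ = 129/64 (multiplicity 1), λ = 33/16 (multiplicity 1), λ = 9/4 (multiplicity 1), λ = 3 (multiplicity 1)


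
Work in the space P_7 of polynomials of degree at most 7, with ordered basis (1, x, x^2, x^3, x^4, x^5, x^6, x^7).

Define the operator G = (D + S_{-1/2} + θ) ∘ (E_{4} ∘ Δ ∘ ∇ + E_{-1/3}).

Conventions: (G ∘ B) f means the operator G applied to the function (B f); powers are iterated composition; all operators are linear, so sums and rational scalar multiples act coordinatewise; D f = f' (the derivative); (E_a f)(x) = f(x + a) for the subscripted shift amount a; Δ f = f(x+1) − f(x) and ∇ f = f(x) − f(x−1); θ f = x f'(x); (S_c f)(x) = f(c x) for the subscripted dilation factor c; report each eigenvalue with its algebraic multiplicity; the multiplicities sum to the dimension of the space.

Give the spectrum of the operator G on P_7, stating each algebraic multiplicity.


image of 1: 1
image of x: (1/2)x + 2/3
image of x^2: (9/4)x^2 + (5/3)x + 13/9
image of x^3: (23/8)x^3 + (3/4)x^2 + (7/6)x + 818/27
image of x^4: (65/16)x^4 + (1/6)x^3 + (49/2)x^2 + (1978/27)x + 23479/81
image of x^5: (159/32)x^5 - (85/48)x^4 + (1945/36)x^3 + (1205/2)x^2 + (156215/162)x + 556484/243
image of x^6: (385/64)x^6 - (63/16)x^5 + (5695/48)x^4 + (81245/54)x^3 + (287485/36)x^2 + (792209/81)x + 11723761/729
image of x^7: (895/128)x^7 - (1351/192)x^6 + (6601/32)x^5 + (1567685/432)x^4 + (14824495/648)x^3 + (8936039/108)x^2 + (122481961/1458)x + 228930806/2187
the matrix is upper triangular; its diagonal is (1, 1/2, 9/4, 23/8, 65/16, 159/32, 385/64, 895/128)
for a triangular matrix the eigenvalues are the diagonal entries, with algebraic multiplicity their repetition count

λ = 1/2 (multiplicity 1), λ = 1 (multiplicity 1), λ = 9/4 (multiplicity 1), λ = 23/8 (multiplicity 1), λ = 65/16 (multiplicity 1), λ = 159/32 (multiplicity 1), λ = 385/64 (multiplicity 1), λ = 895/128 (multiplicity 1)


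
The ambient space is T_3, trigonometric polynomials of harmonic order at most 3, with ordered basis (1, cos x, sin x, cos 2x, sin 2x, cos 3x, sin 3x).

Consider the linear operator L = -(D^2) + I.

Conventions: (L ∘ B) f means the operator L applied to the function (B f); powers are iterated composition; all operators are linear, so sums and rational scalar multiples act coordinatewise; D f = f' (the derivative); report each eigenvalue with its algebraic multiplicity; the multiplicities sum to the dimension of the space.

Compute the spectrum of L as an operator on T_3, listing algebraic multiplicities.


λ = 1 (multiplicity 1), λ = 2 (multiplicity 2), λ = 5 (multiplicity 2), λ = 10 (multiplicity 2)

image of 1: 1
image of cos x: 2cos x
image of sin x: 2sin x
image of cos 2x: 5cos 2x
image of sin 2x: 5sin 2x
image of cos 3x: 10cos 3x
image of sin 3x: 10sin 3x
the matrix is diagonal; its diagonal is (1, 2, 2, 5, 5, 10, 10)
for a triangular matrix the eigenvalues are the diagonal entries, with algebraic multiplicity their repetition count


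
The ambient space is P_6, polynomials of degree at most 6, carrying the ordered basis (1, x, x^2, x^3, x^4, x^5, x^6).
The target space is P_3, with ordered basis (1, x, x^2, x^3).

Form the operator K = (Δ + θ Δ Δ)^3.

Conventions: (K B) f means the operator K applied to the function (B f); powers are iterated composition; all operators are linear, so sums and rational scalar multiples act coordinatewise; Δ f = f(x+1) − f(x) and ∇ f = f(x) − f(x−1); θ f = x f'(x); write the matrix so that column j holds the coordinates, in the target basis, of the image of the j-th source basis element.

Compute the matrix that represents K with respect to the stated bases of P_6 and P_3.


image of 1: 0
image of x: 0
image of x^2: 0
image of x^3: 6
image of x^4: 24x + 108
image of x^5: 60x^2 + 900x + 1410
image of x^6: 120x^3 + 3780x^2 + 21420x + 15480
each image's coordinates form column j of the matrix

the matrix is [[0, 0, 0, 6, 108, 1410, 15480]; [0, 0, 0, 0, 24, 900, 21420]; [0, 0, 0, 0, 0, 60, 3780]; [0, 0, 0, 0, 0, 0, 120]] (rows listed top to bottom)


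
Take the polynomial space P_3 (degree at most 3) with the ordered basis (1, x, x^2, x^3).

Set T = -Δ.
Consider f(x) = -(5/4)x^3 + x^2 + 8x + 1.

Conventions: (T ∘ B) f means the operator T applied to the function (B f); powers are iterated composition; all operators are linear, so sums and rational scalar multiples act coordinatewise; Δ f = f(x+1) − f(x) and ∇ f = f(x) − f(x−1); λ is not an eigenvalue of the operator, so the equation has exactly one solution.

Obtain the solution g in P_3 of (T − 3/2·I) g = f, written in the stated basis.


write g with unknown coordinates in the stated basis and equate coefficients in (T − 3/2·I) g = f
solving from the highest basis element down gives g = (5/6)x^3 - (7/3)x^2 - (35/9)x + 79/27
check: T g = -(5/2)x^2 + (13/6)x + 97/18
so T g − 3/2·g = -(5/4)x^3 + x^2 + 8x + 1 = f ✓

the image equals g(x) = (5/6)x^3 - (7/3)x^2 - (35/9)x + 79/27


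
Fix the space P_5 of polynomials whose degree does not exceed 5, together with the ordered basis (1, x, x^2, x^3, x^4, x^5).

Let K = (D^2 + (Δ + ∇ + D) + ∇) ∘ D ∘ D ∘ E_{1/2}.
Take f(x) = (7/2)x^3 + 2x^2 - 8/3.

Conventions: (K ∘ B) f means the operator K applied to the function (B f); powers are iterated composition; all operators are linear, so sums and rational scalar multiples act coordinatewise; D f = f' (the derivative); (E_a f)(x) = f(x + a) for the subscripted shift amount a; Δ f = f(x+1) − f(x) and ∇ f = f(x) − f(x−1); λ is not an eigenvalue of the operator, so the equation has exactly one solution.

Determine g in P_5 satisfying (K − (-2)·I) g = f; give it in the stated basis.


write g with unknown coordinates in the stated basis and equate coefficients in (K − (-2)·I) g = f
solving from the highest basis element down gives g = (7/4)x^3 + x^2 - 67/3
check: K g = 42
so K g − (-2)·g = (7/2)x^3 + 2x^2 - 8/3 = f ✓

the result is g(x) = (7/4)x^3 + x^2 - 67/3


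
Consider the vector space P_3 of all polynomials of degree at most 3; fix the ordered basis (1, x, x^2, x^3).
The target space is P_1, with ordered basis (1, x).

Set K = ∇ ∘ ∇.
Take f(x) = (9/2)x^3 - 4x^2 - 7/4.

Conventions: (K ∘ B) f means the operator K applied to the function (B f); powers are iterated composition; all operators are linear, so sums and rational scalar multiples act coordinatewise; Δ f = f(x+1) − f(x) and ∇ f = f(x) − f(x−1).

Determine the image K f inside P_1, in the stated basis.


g(x) = 27x - 35

∇ f = (27/2)x^2 - (43/2)x + 17/2
∇ ∇ f = 27x - 35


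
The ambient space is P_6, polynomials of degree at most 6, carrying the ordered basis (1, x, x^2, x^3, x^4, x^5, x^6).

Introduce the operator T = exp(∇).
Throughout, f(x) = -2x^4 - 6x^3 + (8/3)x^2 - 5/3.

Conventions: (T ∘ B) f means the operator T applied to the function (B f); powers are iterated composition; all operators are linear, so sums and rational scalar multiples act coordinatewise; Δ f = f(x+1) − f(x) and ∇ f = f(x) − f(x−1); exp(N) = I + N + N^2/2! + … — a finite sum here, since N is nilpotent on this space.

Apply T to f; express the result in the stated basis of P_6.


order-1 term: -8x^3 - 6x^2 + (46/3)x - 20/3
order-2 term: -12x^2 + 6x + 20/3
order-3 term: -8x + 6
order-4 term: -2
the series for exp(∇) f terminates at order 4
exp(∇) f = -2x^4 - 14x^3 - (46/3)x^2 + (40/3)x + 7/3

g(x) = -2x^4 - 14x^3 - (46/3)x^2 + (40/3)x + 7/3


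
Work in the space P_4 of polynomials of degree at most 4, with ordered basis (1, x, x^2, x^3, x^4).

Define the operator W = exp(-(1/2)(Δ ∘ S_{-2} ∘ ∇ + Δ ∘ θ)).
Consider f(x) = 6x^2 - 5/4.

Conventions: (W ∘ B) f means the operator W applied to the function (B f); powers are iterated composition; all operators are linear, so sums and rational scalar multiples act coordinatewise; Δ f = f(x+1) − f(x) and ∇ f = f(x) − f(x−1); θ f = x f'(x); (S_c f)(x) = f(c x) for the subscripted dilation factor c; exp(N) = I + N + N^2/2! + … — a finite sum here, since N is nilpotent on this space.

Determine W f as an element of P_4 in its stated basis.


order-1 term: -12x + 6
order-2 term: 3
the series for exp(-(1/2)(Δ ∘ S_{-2} ∘ ∇ + Δ ∘ θ)) f terminates at order 2
exp(-(1/2)(Δ ∘ S_{-2} ∘ ∇ + Δ ∘ θ)) f = 6x^2 - 12x + 31/4

g(x) = 6x^2 - 12x + 31/4


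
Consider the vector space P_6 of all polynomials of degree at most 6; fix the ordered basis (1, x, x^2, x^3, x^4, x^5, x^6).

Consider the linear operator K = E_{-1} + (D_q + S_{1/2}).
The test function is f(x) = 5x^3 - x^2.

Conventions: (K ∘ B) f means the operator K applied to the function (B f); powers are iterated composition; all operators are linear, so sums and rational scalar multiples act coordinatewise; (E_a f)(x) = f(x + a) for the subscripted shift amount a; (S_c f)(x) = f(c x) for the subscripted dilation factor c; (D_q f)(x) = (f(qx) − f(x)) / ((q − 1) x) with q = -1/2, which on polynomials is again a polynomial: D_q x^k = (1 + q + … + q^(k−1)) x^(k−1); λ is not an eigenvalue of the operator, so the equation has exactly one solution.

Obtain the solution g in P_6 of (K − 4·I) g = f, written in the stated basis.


write g with unknown coordinates in the stated basis and equate coefficients in (K − 4·I) g = f
solving from the highest basis element down gives g = -(40/23)x^3 + (452/253)x^2 - (3996/1265)x + 446/253
check: K g = -(45/23)x^3 + (1555/253)x^2 - (15984/1265)x + 1784/253
so K g − 4·g = 5x^3 - x^2 = f ✓

the result is g(x) = -(40/23)x^3 + (452/253)x^2 - (3996/1265)x + 446/253
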